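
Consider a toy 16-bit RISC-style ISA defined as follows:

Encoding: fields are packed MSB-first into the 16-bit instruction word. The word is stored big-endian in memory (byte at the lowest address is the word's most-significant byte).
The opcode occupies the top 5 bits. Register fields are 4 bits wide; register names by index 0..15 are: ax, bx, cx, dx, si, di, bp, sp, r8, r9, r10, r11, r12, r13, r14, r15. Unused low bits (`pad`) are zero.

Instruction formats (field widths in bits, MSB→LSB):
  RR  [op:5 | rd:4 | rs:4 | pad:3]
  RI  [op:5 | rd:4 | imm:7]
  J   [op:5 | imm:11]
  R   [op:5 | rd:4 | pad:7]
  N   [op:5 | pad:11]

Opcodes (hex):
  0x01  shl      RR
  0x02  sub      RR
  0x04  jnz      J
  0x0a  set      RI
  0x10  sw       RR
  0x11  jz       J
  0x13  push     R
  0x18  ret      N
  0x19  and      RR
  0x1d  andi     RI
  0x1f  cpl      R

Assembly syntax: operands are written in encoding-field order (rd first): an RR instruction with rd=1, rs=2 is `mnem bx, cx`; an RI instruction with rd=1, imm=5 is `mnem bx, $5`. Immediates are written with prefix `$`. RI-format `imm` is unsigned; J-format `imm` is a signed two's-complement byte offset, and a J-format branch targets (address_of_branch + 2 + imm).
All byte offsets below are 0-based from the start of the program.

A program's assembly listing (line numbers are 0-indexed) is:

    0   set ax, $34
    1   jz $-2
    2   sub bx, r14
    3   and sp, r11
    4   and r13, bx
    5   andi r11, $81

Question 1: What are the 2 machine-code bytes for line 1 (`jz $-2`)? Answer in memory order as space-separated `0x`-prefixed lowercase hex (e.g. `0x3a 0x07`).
0x8f 0xfe

L1: jz op=0x11:5|imm=-2:11 ⇒ 0x8ffe ⇒ big 8f fe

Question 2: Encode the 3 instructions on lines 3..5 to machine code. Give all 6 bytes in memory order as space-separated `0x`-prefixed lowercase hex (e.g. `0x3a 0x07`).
line 3 (and): pack op=0x19:5|rd=7:4|rs=11:4|pad=0:3 = 0xcbd8; big→ cb d8
line 4 (and): pack op=0x19:5|rd=13:4|rs=1:4|pad=0:3 = 0xce88; big→ ce 88
line 5 (andi): pack op=0x1d:5|rd=11:4|imm=81:7 = 0xedd1; big→ ed d1

0xcb 0xd8 0xce 0x88 0xed 0xd1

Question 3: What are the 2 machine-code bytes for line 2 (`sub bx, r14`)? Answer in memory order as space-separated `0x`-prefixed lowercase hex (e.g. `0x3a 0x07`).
0x10 0xf0

L2: sub op=0x2:5|rd=1:4|rs=14:4|pad=0:3 ⇒ 0x10f0 ⇒ big 10 f0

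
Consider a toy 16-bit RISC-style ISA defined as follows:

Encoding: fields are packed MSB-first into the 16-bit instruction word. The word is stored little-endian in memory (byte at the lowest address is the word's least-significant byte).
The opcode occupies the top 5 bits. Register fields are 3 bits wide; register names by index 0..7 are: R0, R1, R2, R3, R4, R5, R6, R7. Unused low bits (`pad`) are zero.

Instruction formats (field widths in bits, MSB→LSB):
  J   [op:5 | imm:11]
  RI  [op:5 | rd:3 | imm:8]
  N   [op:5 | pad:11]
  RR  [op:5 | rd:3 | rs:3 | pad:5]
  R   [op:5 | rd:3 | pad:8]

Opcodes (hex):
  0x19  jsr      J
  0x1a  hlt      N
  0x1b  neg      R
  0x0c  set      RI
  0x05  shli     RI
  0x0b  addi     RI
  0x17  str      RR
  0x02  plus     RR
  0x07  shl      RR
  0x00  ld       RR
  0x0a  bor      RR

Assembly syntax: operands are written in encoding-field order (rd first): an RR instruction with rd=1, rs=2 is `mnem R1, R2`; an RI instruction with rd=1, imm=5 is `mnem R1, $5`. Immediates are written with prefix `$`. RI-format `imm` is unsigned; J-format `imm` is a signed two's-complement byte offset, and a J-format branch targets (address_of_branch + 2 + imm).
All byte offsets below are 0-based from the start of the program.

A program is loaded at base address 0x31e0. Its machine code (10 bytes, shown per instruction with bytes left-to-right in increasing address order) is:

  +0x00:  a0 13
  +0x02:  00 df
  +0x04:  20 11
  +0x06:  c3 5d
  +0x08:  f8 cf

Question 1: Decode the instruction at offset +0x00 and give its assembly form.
plus R3, R5

@+00  little-endian(a0 13) = 0x13a0
  op=0x13a0>>11=0x2 ⇒ plus (RR)
  [10:8] rd=3 = R3
  [7:5] rs=5 = R5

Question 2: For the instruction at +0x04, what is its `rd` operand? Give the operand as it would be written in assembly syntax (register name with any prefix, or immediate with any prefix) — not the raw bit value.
+0x04: 20 11 ⇒ word 0x1120 (little)
  top 5b → 0x2 → plus [RR]
  rd: (w>>8)&0x7=0x1 → R1
  rs: (w>>5)&0x7=0x1 → R1

R1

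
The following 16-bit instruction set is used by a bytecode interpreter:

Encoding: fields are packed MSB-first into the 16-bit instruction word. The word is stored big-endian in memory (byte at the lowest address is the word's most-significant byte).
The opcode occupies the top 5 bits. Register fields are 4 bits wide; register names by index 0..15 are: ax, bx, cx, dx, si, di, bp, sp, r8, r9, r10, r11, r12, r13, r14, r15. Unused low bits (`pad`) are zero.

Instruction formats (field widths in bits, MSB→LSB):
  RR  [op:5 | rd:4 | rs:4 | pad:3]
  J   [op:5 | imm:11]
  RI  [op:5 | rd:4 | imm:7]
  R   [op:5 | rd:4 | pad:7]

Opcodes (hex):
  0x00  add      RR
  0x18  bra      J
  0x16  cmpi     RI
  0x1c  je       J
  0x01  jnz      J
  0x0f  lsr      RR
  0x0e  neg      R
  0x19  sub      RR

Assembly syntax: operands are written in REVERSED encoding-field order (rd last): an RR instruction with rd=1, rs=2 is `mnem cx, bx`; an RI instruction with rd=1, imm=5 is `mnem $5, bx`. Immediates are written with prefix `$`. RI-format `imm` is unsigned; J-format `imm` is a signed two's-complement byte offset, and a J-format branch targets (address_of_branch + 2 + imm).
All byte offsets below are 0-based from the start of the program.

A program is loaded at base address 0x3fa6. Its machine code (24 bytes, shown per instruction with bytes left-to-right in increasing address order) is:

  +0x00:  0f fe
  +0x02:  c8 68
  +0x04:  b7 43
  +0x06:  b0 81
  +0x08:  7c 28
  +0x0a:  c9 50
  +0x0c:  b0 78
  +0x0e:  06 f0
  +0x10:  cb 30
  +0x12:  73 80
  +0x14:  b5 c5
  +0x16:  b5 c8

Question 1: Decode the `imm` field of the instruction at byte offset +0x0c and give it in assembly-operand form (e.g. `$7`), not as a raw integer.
$120

+0x0c: b0 78 ⇒ word 0xb078 (big)
  opcode bits[15:11]=0x16: cmpi/RI
  rd: (w>>7)&0xf=0x0 → ax
  imm: (w>>0)&0x7f=0x78 → $120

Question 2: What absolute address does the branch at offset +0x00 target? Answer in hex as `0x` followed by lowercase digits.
0x3fa6

off 0x00: read 0f fe as big → 0x0ffe
  opcode bits[15:11]=0x1: jnz/J
  [10:0] imm=2046 (s11→-2) = $-2
  target = base 0x3fa6 + off 0x00 + 2 + imm -2 = 0x3fa6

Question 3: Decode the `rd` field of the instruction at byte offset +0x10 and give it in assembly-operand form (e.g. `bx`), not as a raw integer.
off 0x10: read cb 30 as big → 0xcb30
  op=0xcb30>>11=0x19 ⇒ sub (RR)
  rd: (w>>7)&0xf=0x6 → bp
  rs: (w>>3)&0xf=0x6 → bp

bp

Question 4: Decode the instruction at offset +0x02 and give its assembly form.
sub r13, ax

+0x02: c8 68 ⇒ word 0xc868 (big)
  top 5b → 0x19 → sub [RR]
  rd: (w>>7)&0xf=0x0 → ax
  rs: (w>>3)&0xf=0xd → r13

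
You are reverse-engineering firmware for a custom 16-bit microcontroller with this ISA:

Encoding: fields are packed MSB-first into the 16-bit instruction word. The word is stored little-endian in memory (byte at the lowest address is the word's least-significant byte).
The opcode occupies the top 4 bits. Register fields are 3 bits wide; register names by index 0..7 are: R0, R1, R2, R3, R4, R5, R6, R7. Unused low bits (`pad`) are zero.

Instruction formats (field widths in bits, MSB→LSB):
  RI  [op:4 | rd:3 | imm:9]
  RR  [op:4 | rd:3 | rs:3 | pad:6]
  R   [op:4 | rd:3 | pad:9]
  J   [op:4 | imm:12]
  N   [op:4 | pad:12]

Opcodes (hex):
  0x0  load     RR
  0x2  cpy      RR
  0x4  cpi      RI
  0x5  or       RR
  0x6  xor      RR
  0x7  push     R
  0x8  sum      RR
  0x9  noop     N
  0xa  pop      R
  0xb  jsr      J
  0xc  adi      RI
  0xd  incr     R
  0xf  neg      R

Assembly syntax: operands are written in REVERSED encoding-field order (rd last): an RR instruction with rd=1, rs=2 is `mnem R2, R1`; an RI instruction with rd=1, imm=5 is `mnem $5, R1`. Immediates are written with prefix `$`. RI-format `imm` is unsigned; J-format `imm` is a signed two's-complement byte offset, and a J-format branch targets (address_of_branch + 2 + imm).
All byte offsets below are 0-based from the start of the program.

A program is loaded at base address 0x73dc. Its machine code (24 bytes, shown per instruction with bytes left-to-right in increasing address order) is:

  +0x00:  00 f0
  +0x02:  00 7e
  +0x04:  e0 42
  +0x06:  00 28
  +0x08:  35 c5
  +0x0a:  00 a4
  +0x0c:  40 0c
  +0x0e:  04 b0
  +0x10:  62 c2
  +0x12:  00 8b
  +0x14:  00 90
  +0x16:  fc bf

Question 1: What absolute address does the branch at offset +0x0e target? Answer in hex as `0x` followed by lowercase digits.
off 0x0e: read 04 b0 as little → 0xb004
  opcode bits[15:12]=0xb: jsr/J
  imm: (w>>0)&0xfff=0x4 → $4
  target = base 0x73dc + off 0x0e + 2 + imm 4 = 0x73f0

0x73f0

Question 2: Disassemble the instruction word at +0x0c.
@+0c  little-endian(40 0c) = 0x0c40
  opcode bits[15:12]=0x0: load/RR
  [11:9] rd=6 = R6
  [8:6] rs=1 = R1

load R1, R6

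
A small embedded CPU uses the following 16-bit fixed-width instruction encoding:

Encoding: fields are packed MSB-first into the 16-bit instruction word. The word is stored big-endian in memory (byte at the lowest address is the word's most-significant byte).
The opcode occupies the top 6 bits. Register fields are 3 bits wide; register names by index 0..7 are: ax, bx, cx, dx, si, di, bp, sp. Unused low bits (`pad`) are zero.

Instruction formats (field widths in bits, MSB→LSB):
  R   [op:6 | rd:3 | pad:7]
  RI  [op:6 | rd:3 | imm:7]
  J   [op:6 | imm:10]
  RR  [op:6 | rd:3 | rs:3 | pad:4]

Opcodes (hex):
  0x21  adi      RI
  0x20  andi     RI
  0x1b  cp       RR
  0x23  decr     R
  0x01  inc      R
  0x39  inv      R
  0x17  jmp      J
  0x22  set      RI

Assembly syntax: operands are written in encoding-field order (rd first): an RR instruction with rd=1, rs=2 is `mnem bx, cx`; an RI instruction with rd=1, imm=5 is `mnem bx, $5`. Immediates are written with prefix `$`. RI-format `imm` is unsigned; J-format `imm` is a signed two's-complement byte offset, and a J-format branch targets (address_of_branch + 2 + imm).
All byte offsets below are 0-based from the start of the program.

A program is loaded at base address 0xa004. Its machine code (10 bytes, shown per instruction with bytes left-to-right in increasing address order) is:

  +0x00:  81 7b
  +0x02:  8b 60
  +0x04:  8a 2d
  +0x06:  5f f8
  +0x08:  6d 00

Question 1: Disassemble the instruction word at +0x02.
set bp, $96

@+02  big-endian(8b 60) = 0x8b60
  top 6b → 0x22 → set [RI]
  rd@[9:7]=0x6 ⇒ bp
  imm@[6:0]=0x60 ⇒ $96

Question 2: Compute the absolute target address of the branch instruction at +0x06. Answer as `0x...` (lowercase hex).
0xa004

@+06  big-endian(5f f8) = 0x5ff8
  opcode bits[15:10]=0x17: jmp/J
  imm@[9:0]=0x3f8 (s10→-8) ⇒ $-8
  target = base 0xa004 + off 0x06 + 2 + imm -8 = 0xa004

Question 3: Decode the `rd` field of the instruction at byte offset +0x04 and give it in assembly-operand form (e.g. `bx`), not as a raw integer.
si

@+04  big-endian(8a 2d) = 0x8a2d
  op=0x8a2d>>10=0x22 ⇒ set (RI)
  rd@[9:7]=0x4 ⇒ si
  imm@[6:0]=0x2d ⇒ $45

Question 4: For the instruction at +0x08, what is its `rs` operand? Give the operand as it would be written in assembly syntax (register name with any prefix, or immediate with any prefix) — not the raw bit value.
off 0x08: read 6d 00 as big → 0x6d00
  opcode bits[15:10]=0x1b: cp/RR
  [9:7] rd=2 = cx
  [6:4] rs=0 = ax

ax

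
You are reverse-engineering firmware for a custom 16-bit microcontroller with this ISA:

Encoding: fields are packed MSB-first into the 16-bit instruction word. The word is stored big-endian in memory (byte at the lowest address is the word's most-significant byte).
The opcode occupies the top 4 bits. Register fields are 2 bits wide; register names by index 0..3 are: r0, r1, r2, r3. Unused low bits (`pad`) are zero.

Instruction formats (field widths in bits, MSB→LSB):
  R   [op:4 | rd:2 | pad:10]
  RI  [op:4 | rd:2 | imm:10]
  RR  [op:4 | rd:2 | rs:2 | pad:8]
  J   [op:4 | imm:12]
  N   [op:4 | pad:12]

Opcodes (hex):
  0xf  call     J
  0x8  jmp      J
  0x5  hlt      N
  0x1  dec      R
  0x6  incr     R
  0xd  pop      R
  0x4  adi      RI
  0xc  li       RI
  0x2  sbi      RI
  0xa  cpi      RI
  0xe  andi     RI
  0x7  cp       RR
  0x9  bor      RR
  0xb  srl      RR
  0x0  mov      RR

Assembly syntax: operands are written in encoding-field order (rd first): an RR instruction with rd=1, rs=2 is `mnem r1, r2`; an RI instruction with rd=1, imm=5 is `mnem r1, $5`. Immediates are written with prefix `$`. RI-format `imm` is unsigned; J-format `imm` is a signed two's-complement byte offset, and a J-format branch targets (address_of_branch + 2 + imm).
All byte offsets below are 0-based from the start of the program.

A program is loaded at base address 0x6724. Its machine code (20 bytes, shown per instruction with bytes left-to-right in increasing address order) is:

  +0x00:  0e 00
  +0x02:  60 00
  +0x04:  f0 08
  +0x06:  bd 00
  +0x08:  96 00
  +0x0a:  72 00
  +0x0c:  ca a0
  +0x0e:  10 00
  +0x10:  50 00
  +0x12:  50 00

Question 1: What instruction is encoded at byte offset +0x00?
mov r3, r2

@+00  big-endian(0e 00) = 0x0e00
  top 4b → 0x0 → mov [RR]
  rd: (w>>10)&0x3=0x3 → r3
  rs: (w>>8)&0x3=0x2 → r2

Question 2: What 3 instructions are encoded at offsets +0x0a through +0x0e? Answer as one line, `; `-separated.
@+0a  big-endian(72 00) = 0x7200
  opcode bits[15:12]=0x7: cp/RR
  [11:10] rd=0 = r0
  [9:8] rs=2 = r2
@+0c  big-endian(ca a0) = 0xcaa0
  opcode bits[15:12]=0xc: li/RI
  [11:10] rd=2 = r2
  [9:0] imm=672 = $672
@+0e  big-endian(10 00) = 0x1000
  opcode bits[15:12]=0x1: dec/R
  [11:10] rd=0 = r0

cp r0, r2; li r2, $672; dec r0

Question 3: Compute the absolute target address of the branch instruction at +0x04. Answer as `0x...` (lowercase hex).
0x6732

@+04  big-endian(f0 08) = 0xf008
  opcode bits[15:12]=0xf: call/J
  imm: (w>>0)&0xfff=0x8 → $8
  target = base 0x6724 + off 0x04 + 2 + imm 8 = 0x6732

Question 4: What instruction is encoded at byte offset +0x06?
+0x06: bd 00 ⇒ word 0xbd00 (big)
  opcode bits[15:12]=0xb: srl/RR
  [11:10] rd=3 = r3
  [9:8] rs=1 = r1

srl r3, r1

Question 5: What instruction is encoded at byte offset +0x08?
bor r1, r2

@+08  big-endian(96 00) = 0x9600
  top 4b → 0x9 → bor [RR]
  rd@[11:10]=0x1 ⇒ r1
  rs@[9:8]=0x2 ⇒ r2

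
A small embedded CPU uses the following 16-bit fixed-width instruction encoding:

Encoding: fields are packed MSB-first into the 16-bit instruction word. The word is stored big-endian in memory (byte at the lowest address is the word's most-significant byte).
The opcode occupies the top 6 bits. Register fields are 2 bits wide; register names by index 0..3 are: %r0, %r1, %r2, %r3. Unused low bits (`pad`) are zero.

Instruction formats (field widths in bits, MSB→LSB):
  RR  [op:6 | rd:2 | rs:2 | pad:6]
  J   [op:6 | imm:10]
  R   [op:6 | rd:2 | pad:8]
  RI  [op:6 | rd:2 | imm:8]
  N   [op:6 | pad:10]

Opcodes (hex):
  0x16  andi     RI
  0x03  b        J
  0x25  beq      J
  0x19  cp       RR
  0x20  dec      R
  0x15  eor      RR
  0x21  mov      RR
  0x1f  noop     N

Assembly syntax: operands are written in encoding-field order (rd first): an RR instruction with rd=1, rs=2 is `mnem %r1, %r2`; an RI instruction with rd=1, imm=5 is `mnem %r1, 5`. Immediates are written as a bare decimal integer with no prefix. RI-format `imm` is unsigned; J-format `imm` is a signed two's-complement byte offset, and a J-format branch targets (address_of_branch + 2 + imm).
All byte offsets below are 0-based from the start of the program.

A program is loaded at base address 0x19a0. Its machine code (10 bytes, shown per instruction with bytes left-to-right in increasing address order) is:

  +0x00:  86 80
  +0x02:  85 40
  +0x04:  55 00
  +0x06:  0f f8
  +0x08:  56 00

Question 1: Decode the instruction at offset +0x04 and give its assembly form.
eor %r1, %r0

+0x04: 55 00 ⇒ word 0x5500 (big)
  op=0x5500>>10=0x15 ⇒ eor (RR)
  rd@[9:8]=0x1 ⇒ %r1
  rs@[7:6]=0x0 ⇒ %r0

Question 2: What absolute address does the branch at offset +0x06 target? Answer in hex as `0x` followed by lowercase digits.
off 0x06: read 0f f8 as big → 0x0ff8
  top 6b → 0x3 → b [J]
  [9:0] imm=1016 (s10→-8) = -8
  target = base 0x19a0 + off 0x06 + 2 + imm -8 = 0x19a0

0x19a0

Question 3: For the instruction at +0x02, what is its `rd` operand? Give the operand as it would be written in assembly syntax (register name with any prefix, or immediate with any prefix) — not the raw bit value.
%r1

[02] 85 40 → 0x8540
  top 6b → 0x21 → mov [RR]
  rd@[9:8]=0x1 ⇒ %r1
  rs@[7:6]=0x1 ⇒ %r1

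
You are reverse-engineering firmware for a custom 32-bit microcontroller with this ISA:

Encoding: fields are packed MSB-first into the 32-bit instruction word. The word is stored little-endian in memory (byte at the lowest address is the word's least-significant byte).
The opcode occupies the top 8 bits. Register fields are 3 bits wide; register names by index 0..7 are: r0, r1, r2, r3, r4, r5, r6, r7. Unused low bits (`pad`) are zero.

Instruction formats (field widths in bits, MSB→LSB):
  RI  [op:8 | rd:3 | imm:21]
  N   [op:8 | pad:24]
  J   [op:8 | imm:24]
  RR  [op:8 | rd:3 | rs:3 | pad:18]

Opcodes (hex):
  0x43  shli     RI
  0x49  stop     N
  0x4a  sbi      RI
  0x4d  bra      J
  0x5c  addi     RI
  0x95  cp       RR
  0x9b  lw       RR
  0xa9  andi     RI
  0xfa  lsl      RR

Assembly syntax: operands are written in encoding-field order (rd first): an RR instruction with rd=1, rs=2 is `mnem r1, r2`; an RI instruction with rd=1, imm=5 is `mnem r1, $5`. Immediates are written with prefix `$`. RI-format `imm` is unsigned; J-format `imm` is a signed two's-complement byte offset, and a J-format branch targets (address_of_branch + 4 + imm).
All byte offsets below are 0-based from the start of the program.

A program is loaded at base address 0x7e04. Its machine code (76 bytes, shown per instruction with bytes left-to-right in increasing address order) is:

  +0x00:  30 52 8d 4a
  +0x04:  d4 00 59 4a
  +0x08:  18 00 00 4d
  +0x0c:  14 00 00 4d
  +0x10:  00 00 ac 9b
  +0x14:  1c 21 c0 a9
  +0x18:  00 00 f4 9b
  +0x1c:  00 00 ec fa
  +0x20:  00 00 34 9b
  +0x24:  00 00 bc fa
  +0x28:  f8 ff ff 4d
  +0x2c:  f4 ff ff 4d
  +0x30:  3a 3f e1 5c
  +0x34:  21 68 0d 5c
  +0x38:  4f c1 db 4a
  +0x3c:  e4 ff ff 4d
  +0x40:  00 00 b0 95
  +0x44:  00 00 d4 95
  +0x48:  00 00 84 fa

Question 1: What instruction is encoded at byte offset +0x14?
off 0x14: read 1c 21 c0 a9 as little → 0xa9c0211c
  top 8b → 0xa9 → andi [RI]
  rd: (w>>21)&0x7=0x6 → r6
  imm: (w>>0)&0x1fffff=0x211c → $8476

andi r6, $8476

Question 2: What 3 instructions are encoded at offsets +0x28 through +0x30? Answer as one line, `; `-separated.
off 0x28: read f8 ff ff 4d as little → 0x4dfffff8
  op=0x4dfffff8>>24=0x4d ⇒ bra (J)
  imm@[23:0]=0xfffff8 (s24→-8) ⇒ $-8
off 0x2c: read f4 ff ff 4d as little → 0x4dfffff4
  op=0x4dfffff4>>24=0x4d ⇒ bra (J)
  imm@[23:0]=0xfffff4 (s24→-12) ⇒ $-12
off 0x30: read 3a 3f e1 5c as little → 0x5ce13f3a
  op=0x5ce13f3a>>24=0x5c ⇒ addi (RI)
  rd@[23:21]=0x7 ⇒ r7
  imm@[20:0]=0x13f3a ⇒ $81722

bra $-8; bra $-12; addi r7, $81722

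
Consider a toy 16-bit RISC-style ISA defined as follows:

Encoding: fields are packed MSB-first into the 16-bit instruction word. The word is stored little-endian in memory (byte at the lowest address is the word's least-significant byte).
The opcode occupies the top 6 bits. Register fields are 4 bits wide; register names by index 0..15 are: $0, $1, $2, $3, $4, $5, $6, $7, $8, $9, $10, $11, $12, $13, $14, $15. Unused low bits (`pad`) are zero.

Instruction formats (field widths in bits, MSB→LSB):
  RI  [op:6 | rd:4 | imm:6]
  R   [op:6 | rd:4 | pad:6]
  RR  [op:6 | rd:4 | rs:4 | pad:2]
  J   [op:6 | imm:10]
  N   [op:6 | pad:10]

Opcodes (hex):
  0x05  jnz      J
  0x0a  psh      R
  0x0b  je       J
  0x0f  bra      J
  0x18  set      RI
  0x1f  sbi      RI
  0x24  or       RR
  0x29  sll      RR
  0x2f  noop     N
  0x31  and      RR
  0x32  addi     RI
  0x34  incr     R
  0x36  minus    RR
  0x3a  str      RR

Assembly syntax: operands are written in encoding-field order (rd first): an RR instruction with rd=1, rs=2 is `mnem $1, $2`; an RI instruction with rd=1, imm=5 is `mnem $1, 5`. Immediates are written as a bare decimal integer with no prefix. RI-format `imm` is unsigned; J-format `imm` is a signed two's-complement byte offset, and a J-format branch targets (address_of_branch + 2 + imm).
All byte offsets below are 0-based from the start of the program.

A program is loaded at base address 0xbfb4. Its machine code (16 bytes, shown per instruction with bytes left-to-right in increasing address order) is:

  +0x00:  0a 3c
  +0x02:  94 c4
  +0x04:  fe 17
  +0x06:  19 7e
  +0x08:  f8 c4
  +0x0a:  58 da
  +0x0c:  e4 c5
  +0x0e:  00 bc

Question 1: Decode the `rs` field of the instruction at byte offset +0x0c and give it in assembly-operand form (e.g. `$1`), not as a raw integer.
off 0x0c: read e4 c5 as little → 0xc5e4
  op=0xc5e4>>10=0x31 ⇒ and (RR)
  rd: (w>>6)&0xf=0x7 → $7
  rs: (w>>2)&0xf=0x9 → $9

$9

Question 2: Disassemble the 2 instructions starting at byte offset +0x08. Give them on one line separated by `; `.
and $3, $14; minus $9, $6

[08] f8 c4 → 0xc4f8
  opcode bits[15:10]=0x31: and/RR
  rd@[9:6]=0x3 ⇒ $3
  rs@[5:2]=0xe ⇒ $14
[0a] 58 da → 0xda58
  opcode bits[15:10]=0x36: minus/RR
  rd@[9:6]=0x9 ⇒ $9
  rs@[5:2]=0x6 ⇒ $6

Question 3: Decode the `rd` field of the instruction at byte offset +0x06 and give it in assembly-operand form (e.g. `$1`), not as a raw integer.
[06] 19 7e → 0x7e19
  opcode bits[15:10]=0x1f: sbi/RI
  rd: (w>>6)&0xf=0x8 → $8
  imm: (w>>0)&0x3f=0x19 → 25

$8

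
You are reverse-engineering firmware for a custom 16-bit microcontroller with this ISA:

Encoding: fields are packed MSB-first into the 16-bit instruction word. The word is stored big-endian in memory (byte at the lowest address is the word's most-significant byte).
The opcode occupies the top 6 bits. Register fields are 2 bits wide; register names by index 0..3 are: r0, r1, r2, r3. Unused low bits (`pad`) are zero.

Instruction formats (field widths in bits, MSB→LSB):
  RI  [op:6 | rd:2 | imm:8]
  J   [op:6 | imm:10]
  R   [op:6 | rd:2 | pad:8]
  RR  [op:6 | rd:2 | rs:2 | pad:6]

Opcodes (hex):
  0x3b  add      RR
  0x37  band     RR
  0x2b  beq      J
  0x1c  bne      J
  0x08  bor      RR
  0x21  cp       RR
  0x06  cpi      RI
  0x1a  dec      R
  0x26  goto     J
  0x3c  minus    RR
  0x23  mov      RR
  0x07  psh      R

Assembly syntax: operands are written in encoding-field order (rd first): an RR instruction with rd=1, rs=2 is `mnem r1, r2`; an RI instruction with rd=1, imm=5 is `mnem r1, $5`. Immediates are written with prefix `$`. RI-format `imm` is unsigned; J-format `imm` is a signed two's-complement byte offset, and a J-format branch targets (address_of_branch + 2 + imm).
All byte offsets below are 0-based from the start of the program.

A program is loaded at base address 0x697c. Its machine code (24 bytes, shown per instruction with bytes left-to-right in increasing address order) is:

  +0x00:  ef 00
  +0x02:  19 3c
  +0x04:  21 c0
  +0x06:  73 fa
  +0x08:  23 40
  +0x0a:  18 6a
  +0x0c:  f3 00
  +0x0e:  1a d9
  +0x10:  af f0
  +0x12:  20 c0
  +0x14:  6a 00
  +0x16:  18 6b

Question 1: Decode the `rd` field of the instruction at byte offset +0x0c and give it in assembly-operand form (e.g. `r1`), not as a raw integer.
r3

off 0x0c: read f3 00 as big → 0xf300
  top 6b → 0x3c → minus [RR]
  [9:8] rd=3 = r3
  [7:6] rs=0 = r0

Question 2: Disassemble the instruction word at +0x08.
@+08  big-endian(23 40) = 0x2340
  op=0x2340>>10=0x8 ⇒ bor (RR)
  rd: (w>>8)&0x3=0x3 → r3
  rs: (w>>6)&0x3=0x1 → r1

bor r3, r1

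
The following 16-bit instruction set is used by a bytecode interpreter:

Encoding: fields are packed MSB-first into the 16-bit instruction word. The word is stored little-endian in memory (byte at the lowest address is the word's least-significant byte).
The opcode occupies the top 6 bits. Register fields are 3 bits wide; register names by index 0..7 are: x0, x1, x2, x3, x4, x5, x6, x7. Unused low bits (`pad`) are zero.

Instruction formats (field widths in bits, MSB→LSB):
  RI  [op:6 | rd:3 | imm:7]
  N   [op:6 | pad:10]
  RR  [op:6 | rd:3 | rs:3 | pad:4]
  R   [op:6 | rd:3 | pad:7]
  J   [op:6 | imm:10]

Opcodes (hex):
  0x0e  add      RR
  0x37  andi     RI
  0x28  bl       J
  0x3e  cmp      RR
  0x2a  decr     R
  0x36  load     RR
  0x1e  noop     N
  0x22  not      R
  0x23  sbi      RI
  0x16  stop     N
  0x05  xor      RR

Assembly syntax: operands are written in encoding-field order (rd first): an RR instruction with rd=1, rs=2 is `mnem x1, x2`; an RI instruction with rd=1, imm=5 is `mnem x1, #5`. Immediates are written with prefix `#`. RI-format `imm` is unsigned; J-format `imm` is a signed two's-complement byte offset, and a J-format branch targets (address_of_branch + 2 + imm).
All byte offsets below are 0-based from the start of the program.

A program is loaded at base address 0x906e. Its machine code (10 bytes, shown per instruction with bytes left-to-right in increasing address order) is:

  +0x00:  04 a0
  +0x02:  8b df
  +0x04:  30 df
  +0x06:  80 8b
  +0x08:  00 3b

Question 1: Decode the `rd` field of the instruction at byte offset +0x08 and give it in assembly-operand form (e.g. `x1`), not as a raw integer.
@+08  little-endian(00 3b) = 0x3b00
  opcode bits[15:10]=0xe: add/RR
  rd: (w>>7)&0x7=0x6 → x6
  rs: (w>>4)&0x7=0x0 → x0

x6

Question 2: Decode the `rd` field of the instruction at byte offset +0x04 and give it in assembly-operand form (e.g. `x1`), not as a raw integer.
+0x04: 30 df ⇒ word 0xdf30 (little)
  opcode bits[15:10]=0x37: andi/RI
  rd@[9:7]=0x6 ⇒ x6
  imm@[6:0]=0x30 ⇒ #48

x6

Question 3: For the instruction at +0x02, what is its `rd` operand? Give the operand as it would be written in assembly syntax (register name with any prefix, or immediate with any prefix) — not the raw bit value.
[02] 8b df → 0xdf8b
  top 6b → 0x37 → andi [RI]
  [9:7] rd=7 = x7
  [6:0] imm=11 = #11

x7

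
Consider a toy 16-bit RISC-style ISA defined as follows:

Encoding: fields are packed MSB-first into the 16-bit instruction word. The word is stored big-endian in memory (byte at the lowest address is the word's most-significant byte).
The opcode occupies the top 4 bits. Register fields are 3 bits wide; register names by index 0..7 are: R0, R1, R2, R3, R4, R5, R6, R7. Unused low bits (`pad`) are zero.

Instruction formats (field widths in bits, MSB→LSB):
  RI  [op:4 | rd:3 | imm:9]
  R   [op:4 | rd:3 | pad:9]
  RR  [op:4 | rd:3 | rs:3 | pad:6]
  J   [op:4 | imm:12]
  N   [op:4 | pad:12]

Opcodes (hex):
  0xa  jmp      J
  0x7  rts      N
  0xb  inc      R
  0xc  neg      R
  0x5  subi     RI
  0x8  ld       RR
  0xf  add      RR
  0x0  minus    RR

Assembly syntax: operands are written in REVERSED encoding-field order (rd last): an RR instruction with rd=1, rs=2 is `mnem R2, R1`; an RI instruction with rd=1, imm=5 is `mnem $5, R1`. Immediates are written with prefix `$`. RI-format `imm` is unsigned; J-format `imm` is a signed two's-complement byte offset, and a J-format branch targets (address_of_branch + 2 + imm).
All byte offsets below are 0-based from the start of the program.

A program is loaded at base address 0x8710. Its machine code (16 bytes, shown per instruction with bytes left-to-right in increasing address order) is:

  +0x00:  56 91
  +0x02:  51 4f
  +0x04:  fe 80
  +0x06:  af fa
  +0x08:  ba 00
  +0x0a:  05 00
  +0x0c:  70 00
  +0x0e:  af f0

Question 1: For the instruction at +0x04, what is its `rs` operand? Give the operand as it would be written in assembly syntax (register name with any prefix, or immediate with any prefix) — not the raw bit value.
[04] fe 80 → 0xfe80
  op=0xfe80>>12=0xf ⇒ add (RR)
  rd@[11:9]=0x7 ⇒ R7
  rs@[8:6]=0x2 ⇒ R2

R2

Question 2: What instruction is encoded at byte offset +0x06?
jmp $-6

off 0x06: read af fa as big → 0xaffa
  op=0xaffa>>12=0xa ⇒ jmp (J)
  imm: (w>>0)&0xfff=0xffa (s12→-6) → $-6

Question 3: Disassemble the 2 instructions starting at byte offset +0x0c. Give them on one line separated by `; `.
off 0x0c: read 70 00 as big → 0x7000
  opcode bits[15:12]=0x7: rts/N
off 0x0e: read af f0 as big → 0xaff0
  opcode bits[15:12]=0xa: jmp/J
  imm@[11:0]=0xff0 (s12→-16) ⇒ $-16

rts; jmp $-16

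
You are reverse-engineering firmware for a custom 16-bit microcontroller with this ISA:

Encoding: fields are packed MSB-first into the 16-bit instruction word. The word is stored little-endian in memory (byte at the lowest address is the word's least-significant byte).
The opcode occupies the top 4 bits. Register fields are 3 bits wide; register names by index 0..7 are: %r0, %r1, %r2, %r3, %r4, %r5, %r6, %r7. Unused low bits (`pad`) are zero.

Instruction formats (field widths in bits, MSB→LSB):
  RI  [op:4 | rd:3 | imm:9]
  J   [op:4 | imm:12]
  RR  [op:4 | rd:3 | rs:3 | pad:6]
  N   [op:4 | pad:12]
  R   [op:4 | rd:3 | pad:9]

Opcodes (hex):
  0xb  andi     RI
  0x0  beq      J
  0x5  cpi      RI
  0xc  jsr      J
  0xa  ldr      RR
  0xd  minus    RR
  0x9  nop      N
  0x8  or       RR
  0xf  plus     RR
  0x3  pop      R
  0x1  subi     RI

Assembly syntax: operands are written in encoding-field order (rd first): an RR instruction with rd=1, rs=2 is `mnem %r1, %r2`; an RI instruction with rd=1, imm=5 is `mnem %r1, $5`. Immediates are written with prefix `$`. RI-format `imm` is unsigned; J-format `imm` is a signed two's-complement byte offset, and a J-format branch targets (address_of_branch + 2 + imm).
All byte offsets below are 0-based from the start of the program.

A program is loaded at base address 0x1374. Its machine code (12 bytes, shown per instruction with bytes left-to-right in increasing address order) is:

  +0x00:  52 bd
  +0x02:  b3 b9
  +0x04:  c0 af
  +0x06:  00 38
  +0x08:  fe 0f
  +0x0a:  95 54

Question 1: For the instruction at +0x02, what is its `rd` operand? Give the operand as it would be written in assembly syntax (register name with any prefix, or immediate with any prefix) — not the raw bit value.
%r4

+0x02: b3 b9 ⇒ word 0xb9b3 (little)
  opcode bits[15:12]=0xb: andi/RI
  rd@[11:9]=0x4 ⇒ %r4
  imm@[8:0]=0x1b3 ⇒ $435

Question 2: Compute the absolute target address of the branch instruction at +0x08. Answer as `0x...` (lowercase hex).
[08] fe 0f → 0x0ffe
  opcode bits[15:12]=0x0: beq/J
  imm: (w>>0)&0xfff=0xffe (s12→-2) → $-2
  target = base 0x1374 + off 0x08 + 2 + imm -2 = 0x137c

0x137c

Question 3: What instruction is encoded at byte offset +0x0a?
cpi %r2, $149

[0a] 95 54 → 0x5495
  op=0x5495>>12=0x5 ⇒ cpi (RI)
  [11:9] rd=2 = %r2
  [8:0] imm=149 = $149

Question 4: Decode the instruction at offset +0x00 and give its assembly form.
+0x00: 52 bd ⇒ word 0xbd52 (little)
  top 4b → 0xb → andi [RI]
  [11:9] rd=6 = %r6
  [8:0] imm=338 = $338

andi %r6, $338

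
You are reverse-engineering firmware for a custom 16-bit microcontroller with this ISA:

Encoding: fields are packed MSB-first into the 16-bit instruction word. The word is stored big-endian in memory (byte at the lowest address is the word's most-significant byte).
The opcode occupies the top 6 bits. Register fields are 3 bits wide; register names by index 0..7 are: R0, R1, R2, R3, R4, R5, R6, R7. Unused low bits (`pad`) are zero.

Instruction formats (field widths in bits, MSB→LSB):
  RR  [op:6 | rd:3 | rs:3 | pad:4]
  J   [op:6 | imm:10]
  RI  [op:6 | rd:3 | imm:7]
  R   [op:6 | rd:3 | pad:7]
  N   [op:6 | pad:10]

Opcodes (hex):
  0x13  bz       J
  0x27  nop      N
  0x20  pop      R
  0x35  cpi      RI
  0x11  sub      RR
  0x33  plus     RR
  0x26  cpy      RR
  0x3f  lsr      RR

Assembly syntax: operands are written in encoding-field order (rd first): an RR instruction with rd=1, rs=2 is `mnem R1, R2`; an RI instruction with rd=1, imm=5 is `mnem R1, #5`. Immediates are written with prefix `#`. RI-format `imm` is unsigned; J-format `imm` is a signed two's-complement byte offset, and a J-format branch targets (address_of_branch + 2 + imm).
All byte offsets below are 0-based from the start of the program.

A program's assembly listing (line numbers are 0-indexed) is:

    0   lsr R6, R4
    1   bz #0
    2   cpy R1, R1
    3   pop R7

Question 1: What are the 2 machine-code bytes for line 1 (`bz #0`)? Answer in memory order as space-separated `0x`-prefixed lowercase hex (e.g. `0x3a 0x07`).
0x4c 0x00

line 1 (bz): pack op=0x13:6|imm=0:10 = 0x4c00; big→ 4c 00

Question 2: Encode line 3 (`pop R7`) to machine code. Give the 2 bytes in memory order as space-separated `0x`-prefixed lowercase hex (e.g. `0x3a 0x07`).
3. pop fields op=0x20:6|rd=7:3|pad=0:7 → word 8380h → 83 80

0x83 0x80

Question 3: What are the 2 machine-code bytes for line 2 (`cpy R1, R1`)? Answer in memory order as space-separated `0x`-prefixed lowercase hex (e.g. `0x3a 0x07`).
L2: cpy op=0x26:6|rd=1:3|rs=1:3|pad=0:4 ⇒ 0x9890 ⇒ big 98 90

0x98 0x90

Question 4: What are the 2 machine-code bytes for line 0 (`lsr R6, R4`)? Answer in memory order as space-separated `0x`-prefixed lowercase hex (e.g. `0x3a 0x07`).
L0: lsr op=0x3f:6|rd=6:3|rs=4:3|pad=0:4 ⇒ 0xff40 ⇒ big ff 40

0xff 0x40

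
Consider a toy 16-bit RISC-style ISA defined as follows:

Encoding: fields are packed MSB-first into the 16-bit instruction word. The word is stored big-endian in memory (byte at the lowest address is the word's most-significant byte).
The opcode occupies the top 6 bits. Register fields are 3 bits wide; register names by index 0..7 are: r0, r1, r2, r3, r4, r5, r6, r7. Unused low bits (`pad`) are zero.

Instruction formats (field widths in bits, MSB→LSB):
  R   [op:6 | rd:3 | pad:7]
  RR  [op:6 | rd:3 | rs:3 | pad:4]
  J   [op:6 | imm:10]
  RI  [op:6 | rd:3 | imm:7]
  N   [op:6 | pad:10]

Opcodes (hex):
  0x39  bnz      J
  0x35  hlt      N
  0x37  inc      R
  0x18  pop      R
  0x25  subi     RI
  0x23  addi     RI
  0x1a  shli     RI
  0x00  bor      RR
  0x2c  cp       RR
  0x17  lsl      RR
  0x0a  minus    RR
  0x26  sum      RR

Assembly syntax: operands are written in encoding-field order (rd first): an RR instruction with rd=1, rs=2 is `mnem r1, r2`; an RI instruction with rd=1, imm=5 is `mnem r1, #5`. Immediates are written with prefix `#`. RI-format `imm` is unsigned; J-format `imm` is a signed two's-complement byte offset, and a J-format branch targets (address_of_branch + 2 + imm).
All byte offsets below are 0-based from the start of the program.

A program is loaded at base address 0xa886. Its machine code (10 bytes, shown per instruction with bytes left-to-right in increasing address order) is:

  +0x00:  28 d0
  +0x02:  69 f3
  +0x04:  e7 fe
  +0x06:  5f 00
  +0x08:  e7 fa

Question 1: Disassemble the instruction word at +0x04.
off 0x04: read e7 fe as big → 0xe7fe
  opcode bits[15:10]=0x39: bnz/J
  [9:0] imm=1022 (s10→-2) = #-2

bnz #-2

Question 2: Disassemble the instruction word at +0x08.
@+08  big-endian(e7 fa) = 0xe7fa
  opcode bits[15:10]=0x39: bnz/J
  imm@[9:0]=0x3fa (s10→-6) ⇒ #-6

bnz #-6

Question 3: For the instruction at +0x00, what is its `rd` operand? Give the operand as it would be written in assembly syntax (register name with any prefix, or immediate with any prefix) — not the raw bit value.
[00] 28 d0 → 0x28d0
  opcode bits[15:10]=0xa: minus/RR
  [9:7] rd=1 = r1
  [6:4] rs=5 = r5

r1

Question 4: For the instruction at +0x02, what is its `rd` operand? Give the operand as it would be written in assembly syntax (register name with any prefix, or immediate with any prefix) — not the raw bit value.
r3

off 0x02: read 69 f3 as big → 0x69f3
  top 6b → 0x1a → shli [RI]
  rd: (w>>7)&0x7=0x3 → r3
  imm: (w>>0)&0x7f=0x73 → #115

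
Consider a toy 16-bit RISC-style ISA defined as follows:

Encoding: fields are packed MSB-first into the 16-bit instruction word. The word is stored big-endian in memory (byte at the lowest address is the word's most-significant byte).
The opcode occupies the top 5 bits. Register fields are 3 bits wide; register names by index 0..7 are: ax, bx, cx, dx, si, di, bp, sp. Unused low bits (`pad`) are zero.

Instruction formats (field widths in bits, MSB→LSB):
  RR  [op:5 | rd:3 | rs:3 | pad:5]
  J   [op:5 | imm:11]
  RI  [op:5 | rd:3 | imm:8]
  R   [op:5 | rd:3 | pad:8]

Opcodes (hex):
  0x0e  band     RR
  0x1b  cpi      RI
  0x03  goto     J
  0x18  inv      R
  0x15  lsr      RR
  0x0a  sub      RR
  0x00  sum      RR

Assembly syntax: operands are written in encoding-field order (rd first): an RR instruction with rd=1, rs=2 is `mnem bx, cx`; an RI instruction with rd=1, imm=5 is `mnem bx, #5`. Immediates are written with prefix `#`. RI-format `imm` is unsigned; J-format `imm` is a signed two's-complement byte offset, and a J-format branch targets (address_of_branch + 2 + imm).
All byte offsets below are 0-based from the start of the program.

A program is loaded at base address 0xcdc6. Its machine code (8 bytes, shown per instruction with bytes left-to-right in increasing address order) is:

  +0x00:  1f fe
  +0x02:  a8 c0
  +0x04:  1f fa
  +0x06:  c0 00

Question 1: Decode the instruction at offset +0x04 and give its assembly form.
off 0x04: read 1f fa as big → 0x1ffa
  op=0x1ffa>>11=0x3 ⇒ goto (J)
  imm@[10:0]=0x7fa (s11→-6) ⇒ #-6

goto #-6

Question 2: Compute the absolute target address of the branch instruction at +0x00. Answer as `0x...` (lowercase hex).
0xcdc6

[00] 1f fe → 0x1ffe
  top 5b → 0x3 → goto [J]
  imm@[10:0]=0x7fe (s11→-2) ⇒ #-2
  target = base 0xcdc6 + off 0x00 + 2 + imm -2 = 0xcdc6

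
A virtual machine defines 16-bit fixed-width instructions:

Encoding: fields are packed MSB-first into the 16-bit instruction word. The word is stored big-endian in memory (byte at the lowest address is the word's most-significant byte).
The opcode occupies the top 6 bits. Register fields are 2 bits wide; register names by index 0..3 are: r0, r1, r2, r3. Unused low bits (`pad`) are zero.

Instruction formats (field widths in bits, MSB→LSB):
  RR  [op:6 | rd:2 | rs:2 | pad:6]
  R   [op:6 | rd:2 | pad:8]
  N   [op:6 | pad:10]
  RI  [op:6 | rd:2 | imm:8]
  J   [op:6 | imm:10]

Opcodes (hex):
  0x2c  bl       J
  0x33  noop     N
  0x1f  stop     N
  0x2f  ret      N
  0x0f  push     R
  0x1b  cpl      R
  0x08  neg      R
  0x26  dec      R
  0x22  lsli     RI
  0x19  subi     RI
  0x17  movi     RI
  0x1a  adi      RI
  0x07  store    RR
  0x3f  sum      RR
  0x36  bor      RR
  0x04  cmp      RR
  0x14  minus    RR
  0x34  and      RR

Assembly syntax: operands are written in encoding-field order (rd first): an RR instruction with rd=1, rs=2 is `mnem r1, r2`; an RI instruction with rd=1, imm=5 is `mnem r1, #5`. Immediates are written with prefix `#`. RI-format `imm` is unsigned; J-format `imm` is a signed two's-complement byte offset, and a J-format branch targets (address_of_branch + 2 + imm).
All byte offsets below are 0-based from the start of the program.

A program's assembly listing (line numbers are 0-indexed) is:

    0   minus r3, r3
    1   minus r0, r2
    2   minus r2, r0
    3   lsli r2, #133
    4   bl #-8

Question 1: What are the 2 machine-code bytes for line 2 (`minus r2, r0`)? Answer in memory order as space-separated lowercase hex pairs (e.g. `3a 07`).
52 00

line 2 (minus): pack op=0x14:6|rd=2:2|rs=0:2|pad=0:6 = 0x5200; big→ 52 00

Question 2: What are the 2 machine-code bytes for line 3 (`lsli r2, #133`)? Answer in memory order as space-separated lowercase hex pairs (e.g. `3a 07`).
8a 85

line 3 (lsli): pack op=0x22:6|rd=2:2|imm=133:8 = 0x8a85; big→ 8a 85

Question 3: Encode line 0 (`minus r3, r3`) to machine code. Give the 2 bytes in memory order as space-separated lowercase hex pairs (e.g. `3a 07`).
53 c0

0. minus fields op=0x14:6|rd=3:2|rs=3:2|pad=0:6 → word 53c0h → 53 c0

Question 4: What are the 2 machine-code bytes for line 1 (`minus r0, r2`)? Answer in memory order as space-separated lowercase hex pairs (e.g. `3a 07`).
50 80

line 1 (minus): pack op=0x14:6|rd=0:2|rs=2:2|pad=0:6 = 0x5080; big→ 50 80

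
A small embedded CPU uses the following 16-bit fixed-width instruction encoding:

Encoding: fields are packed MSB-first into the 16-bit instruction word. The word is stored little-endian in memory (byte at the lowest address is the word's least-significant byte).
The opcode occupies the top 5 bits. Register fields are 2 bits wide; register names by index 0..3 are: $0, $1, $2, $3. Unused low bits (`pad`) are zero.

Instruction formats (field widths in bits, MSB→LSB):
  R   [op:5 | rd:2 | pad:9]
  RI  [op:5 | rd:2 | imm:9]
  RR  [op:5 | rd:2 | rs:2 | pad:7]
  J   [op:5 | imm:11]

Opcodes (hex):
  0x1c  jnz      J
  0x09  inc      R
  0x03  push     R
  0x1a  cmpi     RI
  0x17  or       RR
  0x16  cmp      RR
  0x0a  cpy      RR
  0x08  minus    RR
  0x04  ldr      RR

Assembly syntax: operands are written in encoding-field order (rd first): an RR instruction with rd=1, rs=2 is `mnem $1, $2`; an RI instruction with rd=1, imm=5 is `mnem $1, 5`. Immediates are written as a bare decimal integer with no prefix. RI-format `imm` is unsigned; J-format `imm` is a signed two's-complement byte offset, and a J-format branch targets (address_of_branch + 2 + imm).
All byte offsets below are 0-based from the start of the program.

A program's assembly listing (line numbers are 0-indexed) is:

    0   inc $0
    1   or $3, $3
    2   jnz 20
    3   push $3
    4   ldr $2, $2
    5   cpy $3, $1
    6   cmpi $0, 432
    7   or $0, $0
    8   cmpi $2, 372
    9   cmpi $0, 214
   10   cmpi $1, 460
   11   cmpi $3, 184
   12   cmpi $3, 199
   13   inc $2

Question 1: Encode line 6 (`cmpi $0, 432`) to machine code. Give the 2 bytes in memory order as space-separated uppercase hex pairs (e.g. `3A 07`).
B0 D1

6. cmpi fields op=0x1a:5|rd=0:2|imm=432:9 → word d1b0h → b0 d1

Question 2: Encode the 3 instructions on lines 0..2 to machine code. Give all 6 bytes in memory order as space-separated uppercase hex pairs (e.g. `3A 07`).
00 48 80 BF 14 E0

L0: inc op=0x9:5|rd=0:2|pad=0:9 ⇒ 0x4800 ⇒ little 00 48
L1: or op=0x17:5|rd=3:2|rs=3:2|pad=0:7 ⇒ 0xbf80 ⇒ little 80 bf
L2: jnz op=0x1c:5|imm=20:11 ⇒ 0xe014 ⇒ little 14 e0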